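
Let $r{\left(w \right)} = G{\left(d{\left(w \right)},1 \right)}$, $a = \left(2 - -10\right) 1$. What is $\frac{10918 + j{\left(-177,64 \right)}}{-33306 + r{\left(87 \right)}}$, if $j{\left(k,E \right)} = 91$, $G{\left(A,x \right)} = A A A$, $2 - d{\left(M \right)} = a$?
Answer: $- \frac{11009}{34306} \approx -0.32091$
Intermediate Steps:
$a = 12$ ($a = \left(2 + 10\right) 1 = 12 \cdot 1 = 12$)
$d{\left(M \right)} = -10$ ($d{\left(M \right)} = 2 - 12 = -10$)
$G{\left(A,x \right)} = A^{3}$ ($G{\left(A,x \right)} = A^{2} A = A^{3}$)
$r{\left(w \right)} = -1000$ ($r{\left(w \right)} = \left(-10\right)^{3} = -1000$)
$\frac{10918 + j{\left(-177,64 \right)}}{-33306 + r{\left(87 \right)}} = \frac{10918 + 91}{-33306 - 1000} = \frac{11009}{-34306} = 11009 \left(- \frac{1}{34306}\right) = - \frac{11009}{34306}$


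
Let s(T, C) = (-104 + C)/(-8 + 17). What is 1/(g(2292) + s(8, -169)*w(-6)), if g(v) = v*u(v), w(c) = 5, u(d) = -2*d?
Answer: -3/31520039 ≈ -9.5177e-8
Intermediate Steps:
g(v) = -2*v² (g(v) = v*(-2*v) = -2*v²)
s(T, C) = -104/9 + C/9 (s(T, C) = (-104 + C)/9 = (-104 + C)*(⅑) = -104/9 + C/9)
1/(g(2292) + s(8, -169)*w(-6)) = 1/(-2*2292² + (-104/9 + (⅑)*(-169))*5) = 1/(-2*5253264 + (-104/9 - 169/9)*5) = 1/(-10506528 - 91/3*5) = 1/(-10506528 - 455/3) = 1/(-31520039/3) = -3/31520039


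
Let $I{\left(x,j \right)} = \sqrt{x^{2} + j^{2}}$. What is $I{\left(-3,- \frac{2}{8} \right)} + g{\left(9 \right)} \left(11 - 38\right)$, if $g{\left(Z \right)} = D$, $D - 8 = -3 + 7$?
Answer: $-324 + \frac{\sqrt{145}}{4} \approx -320.99$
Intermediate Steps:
$I{\left(x,j \right)} = \sqrt{j^{2} + x^{2}}$
$D = 12$ ($D = 8 + \left(-3 + 7\right) = 8 + 4 = 12$)
$g{\left(Z \right)} = 12$
$I{\left(-3,- \frac{2}{8} \right)} + g{\left(9 \right)} \left(11 - 38\right) = \sqrt{\left(- \frac{2}{8}\right)^{2} + \left(-3\right)^{2}} + 12 \left(11 - 38\right) = \sqrt{\left(\left(-2\right) \frac{1}{8}\right)^{2} + 9} + 12 \left(-27\right) = \sqrt{\left(- \frac{1}{4}\right)^{2} + 9} - 324 = \sqrt{\frac{1}{16} + 9} - 324 = \sqrt{\frac{145}{16}} - 324 = \frac{\sqrt{145}}{4} - 324 = -324 + \frac{\sqrt{145}}{4}$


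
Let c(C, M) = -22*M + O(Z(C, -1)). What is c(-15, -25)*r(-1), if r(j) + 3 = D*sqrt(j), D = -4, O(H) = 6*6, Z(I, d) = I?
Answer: -1758 - 2344*I ≈ -1758.0 - 2344.0*I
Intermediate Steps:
O(H) = 36
c(C, M) = 36 - 22*M (c(C, M) = -22*M + 36 = 36 - 22*M)
r(j) = -3 - 4*sqrt(j)
c(-15, -25)*r(-1) = (36 - 22*(-25))*(-3 - 4*I) = (36 + 550)*(-3 - 4*I) = 586*(-3 - 4*I) = -1758 - 2344*I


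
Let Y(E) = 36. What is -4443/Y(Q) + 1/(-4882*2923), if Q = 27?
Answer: -10566998689/85620516 ≈ -123.42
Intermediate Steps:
-4443/Y(Q) + 1/(-4882*2923) = -4443/36 + 1/(-4882*2923) = -4443*1/36 - 1/4882*1/2923 = -1481/12 - 1/14270086 = -10566998689/85620516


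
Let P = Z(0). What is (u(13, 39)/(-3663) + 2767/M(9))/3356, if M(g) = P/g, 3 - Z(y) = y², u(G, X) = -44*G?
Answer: 2764285/1117548 ≈ 2.4735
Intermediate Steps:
Z(y) = 3 - y²
P = 3 (P = 3 - 1*0² = 3 - 1*0 = 3 + 0 = 3)
M(g) = 3/g
(u(13, 39)/(-3663) + 2767/M(9))/3356 = (-44*13/(-3663) + 2767/((3/9)))/3356 = (-572*(-1/3663) + 2767/((3*(⅑))))*(1/3356) = (52/333 + 2767/(⅓))*(1/3356) = (52/333 + 2767*3)*(1/3356) = (52/333 + 8301)*(1/3356) = (2764285/333)*(1/3356) = 2764285/1117548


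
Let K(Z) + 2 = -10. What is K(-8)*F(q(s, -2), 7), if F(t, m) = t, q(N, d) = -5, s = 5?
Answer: 60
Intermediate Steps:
K(Z) = -12 (K(Z) = -2 - 10 = -12)
K(-8)*F(q(s, -2), 7) = -12*(-5) = 60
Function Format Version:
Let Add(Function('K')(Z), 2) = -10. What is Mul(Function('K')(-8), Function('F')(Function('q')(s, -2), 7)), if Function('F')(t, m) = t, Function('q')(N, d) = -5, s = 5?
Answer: 60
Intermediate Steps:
Function('K')(Z) = -12 (Function('K')(Z) = Add(-2, -10) = -12)
Mul(Function('K')(-8), Function('F')(Function('q')(s, -2), 7)) = Mul(-12, -5) = 60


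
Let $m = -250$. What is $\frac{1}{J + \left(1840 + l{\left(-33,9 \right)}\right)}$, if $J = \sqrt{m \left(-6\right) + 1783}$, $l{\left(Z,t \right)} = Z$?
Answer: $\frac{1807}{3261966} - \frac{7 \sqrt{67}}{3261966} \approx 0.0005364$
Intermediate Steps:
$J = 7 \sqrt{67}$ ($J = \sqrt{\left(-250\right) \left(-6\right) + 1783} = \sqrt{1500 + 1783} = \sqrt{3283} = 7 \sqrt{67} \approx 57.297$)
$\frac{1}{J + \left(1840 + l{\left(-33,9 \right)}\right)} = \frac{1}{7 \sqrt{67} + \left(1840 - 33\right)} = \frac{1}{7 \sqrt{67} + 1807} = \frac{1}{1807 + 7 \sqrt{67}}$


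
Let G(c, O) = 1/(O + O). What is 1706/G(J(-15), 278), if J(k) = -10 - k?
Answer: 948536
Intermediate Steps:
G(c, O) = 1/(2*O)
1706/G(J(-15), 278) = 1706/(((½)/278)) = 1706/(((½)*(1/278))) = 1706/(1/556) = 1706*556 = 948536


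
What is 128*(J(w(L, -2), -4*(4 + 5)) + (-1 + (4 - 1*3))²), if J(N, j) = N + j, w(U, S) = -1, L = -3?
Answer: -4736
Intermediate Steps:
128*(J(w(L, -2), -4*(4 + 5)) + (-1 + (4 - 1*3))²) = 128*((-1 - 4*(4 + 5)) + (-1 + (4 - 1*3))²) = 128*((-1 - 4*9) + (-1 + (4 - 3))²) = 128*((-1 - 36) + (-1 + 1)²) = 128*(-37 + 0²) = 128*(-37 + 0) = 128*(-37) = -4736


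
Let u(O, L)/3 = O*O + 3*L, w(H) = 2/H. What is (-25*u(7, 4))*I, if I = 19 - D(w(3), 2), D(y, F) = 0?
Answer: -86925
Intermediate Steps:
u(O, L) = 3*O² + 9*L (u(O, L) = 3*(O*O + 3*L) = 3*(O² + 3*L) = 3*O² + 9*L)
I = 19 (I = 19 - 1*0 = 19 + 0 = 19)
(-25*u(7, 4))*I = -25*(3*7² + 9*4)*19 = -25*(3*49 + 36)*19 = -25*(147 + 36)*19 = -25*183*19 = -4575*19 = -86925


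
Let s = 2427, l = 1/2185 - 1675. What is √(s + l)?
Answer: 3*√398913265/2185 ≈ 27.423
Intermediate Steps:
l = -3659874/2185 (l = 1/2185 - 1675 = -3659874/2185 ≈ -1675.0)
√(s + l) = √(2427 - 3659874/2185) = √(1643121/2185) = 3*√398913265/2185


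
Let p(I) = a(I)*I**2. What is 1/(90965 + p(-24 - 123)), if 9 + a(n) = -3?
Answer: -1/168343 ≈ -5.9403e-6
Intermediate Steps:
a(n) = -12 (a(n) = -9 - 3 = -12)
p(I) = -12*I**2
1/(90965 + p(-24 - 123)) = 1/(90965 - 12*(-24 - 123)**2) = 1/(90965 - 12*(-147)**2) = 1/(90965 - 12*21609) = 1/(90965 - 259308) = 1/(-168343) = -1/168343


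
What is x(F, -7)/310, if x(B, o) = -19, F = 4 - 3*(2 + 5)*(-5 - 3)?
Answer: -19/310 ≈ -0.061290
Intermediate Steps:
F = 172 (F = 4 - 21*(-8) = 4 - 3*(-56) = 4 + 168 = 172)
x(F, -7)/310 = -19/310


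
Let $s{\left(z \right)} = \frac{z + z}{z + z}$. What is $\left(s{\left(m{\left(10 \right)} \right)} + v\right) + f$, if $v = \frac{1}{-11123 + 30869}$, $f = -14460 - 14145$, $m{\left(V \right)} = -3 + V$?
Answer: $- \frac{564814583}{19746} \approx -28604.0$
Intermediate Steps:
$s{\left(z \right)} = 1$ ($s{\left(z \right)} = \frac{2 z}{2 z} = 2 z \frac{1}{2 z} = 1$)
$f = -28605$ ($f = -14460 - 14145 = -28605$)
$v = \frac{1}{19746} \approx 5.0643 \cdot 10^{-5}$
$\left(s{\left(m{\left(10 \right)} \right)} + v\right) + f = \left(1 + \frac{1}{19746}\right) - 28605 = \frac{19747}{19746} - 28605 = - \frac{564814583}{19746}$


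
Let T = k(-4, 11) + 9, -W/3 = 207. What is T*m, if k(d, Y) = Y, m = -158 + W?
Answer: -15580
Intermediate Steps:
W = -621 (W = -3*207 = -621)
m = -779 (m = -158 - 621 = -779)
T = 20 (T = 11 + 9 = 20)
T*m = 20*(-779) = -15580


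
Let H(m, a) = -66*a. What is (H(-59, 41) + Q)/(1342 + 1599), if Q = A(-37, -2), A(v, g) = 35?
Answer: -2671/2941 ≈ -0.90819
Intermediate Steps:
Q = 35
(H(-59, 41) + Q)/(1342 + 1599) = (-66*41 + 35)/(1342 + 1599) = (-2706 + 35)/2941 = -2671*1/2941 = -2671/2941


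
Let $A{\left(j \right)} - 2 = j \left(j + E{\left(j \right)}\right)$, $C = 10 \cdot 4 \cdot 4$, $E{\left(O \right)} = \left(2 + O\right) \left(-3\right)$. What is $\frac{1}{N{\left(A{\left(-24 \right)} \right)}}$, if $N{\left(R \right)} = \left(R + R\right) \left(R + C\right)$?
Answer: $\frac{1}{1702152} \approx 5.8749 \cdot 10^{-7}$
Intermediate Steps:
$E{\left(O \right)} = -6 - 3 O$
$C = 160$ ($C = 40 \cdot 4 = 160$)
$A{\left(j \right)} = 2 + j \left(-6 - 2 j\right)$ ($A{\left(j \right)} = 2 + j \left(j - \left(6 + 3 j\right)\right) = 2 + j \left(-6 - 2 j\right)$)
$N{\left(R \right)} = 2 R \left(160 + R\right)$ ($N{\left(R \right)} = \left(R + R\right) \left(R + 160\right) = 2 R \left(160 + R\right)$)
$\frac{1}{N{\left(A{\left(-24 \right)} \right)}} = \frac{1}{2 \left(2 - -144 - 2 \left(-24\right)^{2}\right) \left(160 - \left(-146 + 1152\right)\right)} = \frac{1}{2 \left(2 + 144 - 1152\right) \left(160 + \left(2 + 144 - 1152\right)\right)} = \frac{1}{2 \left(-1006\right) \left(160 - 1006\right)} = \frac{1}{2 \left(-1006\right) \left(-846\right)} = \frac{1}{1702152}$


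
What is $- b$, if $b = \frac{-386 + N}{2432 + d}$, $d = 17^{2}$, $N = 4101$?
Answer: $- \frac{3715}{2721} \approx -1.3653$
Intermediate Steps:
$d = 289$
$b = \frac{3715}{2721}$ ($b = \frac{-386 + 4101}{2432 + 289} = \frac{3715}{2721} \approx 1.3653$)
$- b = \left(-1\right) \frac{3715}{2721} = - \frac{3715}{2721}$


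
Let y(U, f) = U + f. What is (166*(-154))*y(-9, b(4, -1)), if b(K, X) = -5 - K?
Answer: 460152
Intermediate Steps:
(166*(-154))*y(-9, b(4, -1)) = (166*(-154))*(-9 + (-5 - 1*4)) = -25564*(-9 + (-5 - 4)) = -25564*(-9 - 9) = -25564*(-18) = 460152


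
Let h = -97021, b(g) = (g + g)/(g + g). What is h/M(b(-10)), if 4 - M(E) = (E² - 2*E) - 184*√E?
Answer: -97021/189 ≈ -513.34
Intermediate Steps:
b(g) = 1 (b(g) = (2*g)/((2*g)) = (2*g)*(1/(2*g)) = 1)
M(E) = 4 - E² + 2*E + 184*√E (M(E) = 4 - ((E² - 2*E) - 184*√E) = 4 - (E² - 184*√E - 2*E) = 4 + (-E² + 2*E + 184*√E) = 4 - E² + 2*E + 184*√E)
h/M(b(-10)) = -97021/(4 - 1*1² + 2*1 + 184*√1) = -97021/(4 - 1*1 + 2 + 184*1) = -97021/(4 - 1 + 2 + 184) = -97021/189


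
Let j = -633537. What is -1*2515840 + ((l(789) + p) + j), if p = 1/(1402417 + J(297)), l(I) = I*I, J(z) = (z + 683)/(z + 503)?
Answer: -141748356253984/56096729 ≈ -2.5269e+6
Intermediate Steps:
J(z) = (683 + z)/(503 + z)
l(I) = I²
p = 40/56096729 (p = 1/(1402417 + (683 + 297)/(503 + 297)) = 1/(1402417 + 980/800) = 1/(1402417 + (1/800)*980) = 1/(1402417 + 49/40) = 1/(56096729/40) = 40/56096729 ≈ 7.1305e-7)
-1*2515840 + ((l(789) + p) + j) = -1*2515840 + ((789² + 40/56096729) - 633537) = -2515840 + ((622521 + 40/56096729) - 633537) = -2515840 + (34921391833849/56096729 - 633537) = -2515840 - 617961566624/56096729 = -141748356253984/56096729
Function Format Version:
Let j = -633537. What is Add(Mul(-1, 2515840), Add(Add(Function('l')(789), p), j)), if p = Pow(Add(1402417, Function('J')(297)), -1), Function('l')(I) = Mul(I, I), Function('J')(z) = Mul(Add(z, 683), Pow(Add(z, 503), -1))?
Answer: Rational(-141748356253984, 56096729) ≈ -2.5269e+6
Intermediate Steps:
Function('J')(z) = Mul(Pow(Add(503, z), -1), Add(683, z)) (Function('J')(z) = Mul(Add(683, z), Pow(Add(503, z), -1)) = Mul(Pow(Add(503, z), -1), Add(683, z)))
Function('l')(I) = Pow(I, 2)
p = Rational(40, 56096729) (p = Pow(Add(1402417, Mul(Pow(Add(503, 297), -1), Add(683, 297))), -1) = Pow(Add(1402417, Mul(Pow(800, -1), 980)), -1) = Pow(Add(1402417, Mul(Rational(1, 800), 980)), -1) = Pow(Add(1402417, Rational(49, 40)), -1) = Pow(Rational(56096729, 40), -1) = Rational(40, 56096729) ≈ 7.1305e-7)
Add(Mul(-1, 2515840), Add(Add(Function('l')(789), p), j)) = Add(Mul(-1, 2515840), Add(Add(Pow(789, 2), Rational(40, 56096729)), -633537)) = Add(-2515840, Add(Add(622521, Rational(40, 56096729)), -633537)) = Add(-2515840, Add(Rational(34921391833849, 56096729), -633537)) = Add(-2515840, Rational(-617961566624, 56096729)) = Rational(-141748356253984, 56096729)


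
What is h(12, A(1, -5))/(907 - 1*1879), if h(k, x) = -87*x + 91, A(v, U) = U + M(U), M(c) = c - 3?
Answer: -611/486 ≈ -1.2572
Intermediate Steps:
M(c) = -3 + c
A(v, U) = -3 + 2*U (A(v, U) = U + (-3 + U) = -3 + 2*U)
h(k, x) = 91 - 87*x
h(12, A(1, -5))/(907 - 1*1879) = (91 - 87*(-3 + 2*(-5)))/(907 - 1*1879) = (91 - 87*(-3 - 10))/(907 - 1879) = (91 - 87*(-13))/(-972) = (91 + 1131)*(-1/972) = 1222*(-1/972) = -611/486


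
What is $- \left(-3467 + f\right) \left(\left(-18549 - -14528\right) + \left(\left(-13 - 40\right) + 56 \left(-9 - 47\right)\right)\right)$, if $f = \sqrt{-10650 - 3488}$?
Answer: $-24997070 + 7210 i \sqrt{14138} \approx -2.4997 \cdot 10^{7} + 8.5729 \cdot 10^{5} i$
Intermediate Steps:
$f = i \sqrt{14138}$ ($f = \sqrt{-14138} = i \sqrt{14138} \approx 118.9 i$)
$- \left(-3467 + f\right) \left(\left(-18549 - -14528\right) + \left(\left(-13 - 40\right) + 56 \left(-9 - 47\right)\right)\right) = - \left(-3467 + i \sqrt{14138}\right) \left(\left(-18549 - -14528\right) + \left(\left(-13 - 40\right) + 56 \left(-9 - 47\right)\right)\right) = - \left(-3467 + i \sqrt{14138}\right) \left(\left(-18549 + 14528\right) + \left(\left(-13 - 40\right) + 56 \left(-9 - 47\right)\right)\right) = - \left(-3467 + i \sqrt{14138}\right) \left(-4021 + \left(-53 + 56 \left(-56\right)\right)\right) = - \left(-3467 + i \sqrt{14138}\right) \left(-4021 - 3189\right) = - \left(-3467 + i \sqrt{14138}\right) \left(-7210\right) = - (24997070 - 7210 i \sqrt{14138}) = -24997070 + 7210 i \sqrt{14138}$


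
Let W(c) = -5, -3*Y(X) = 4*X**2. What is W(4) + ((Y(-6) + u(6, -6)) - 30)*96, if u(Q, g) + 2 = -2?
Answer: -7877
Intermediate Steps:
Y(X) = -4*X**2/3
u(Q, g) = -4 (u(Q, g) = -2 - 2 = -4)
W(4) + ((Y(-6) + u(6, -6)) - 30)*96 = -5 + ((-4/3*(-6)**2 - 4) - 30)*96 = -5 + ((-4/3*36 - 4) - 30)*96 = -5 + ((-48 - 4) - 30)*96 = -5 + (-52 - 30)*96 = -5 - 82*96 = -5 - 7872 = -7877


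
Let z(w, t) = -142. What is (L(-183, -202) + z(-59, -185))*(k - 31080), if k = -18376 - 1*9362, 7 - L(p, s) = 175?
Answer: 18233580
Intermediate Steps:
L(p, s) = -168 (L(p, s) = 7 - 1*175 = 7 - 175 = -168)
k = -27738 (k = -18376 - 9362 = -27738)
(L(-183, -202) + z(-59, -185))*(k - 31080) = (-168 - 142)*(-27738 - 31080) = -310*(-58818) = 18233580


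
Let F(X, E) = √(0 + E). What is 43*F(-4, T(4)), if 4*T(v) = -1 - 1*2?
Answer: 43*I*√3/2 ≈ 37.239*I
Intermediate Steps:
T(v) = -¾ (T(v) = (-1 - 1*2)/4 = (-1 - 2)/4 = (¼)*(-3) = -¾)
F(X, E) = √E
43*F(-4, T(4)) = 43*√(-¾) = 43*(I*√3/2) = 43*I*√3/2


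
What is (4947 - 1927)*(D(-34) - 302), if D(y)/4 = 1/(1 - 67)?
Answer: -30103360/33 ≈ -9.1222e+5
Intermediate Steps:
D(y) = -2/33 (D(y) = 4/(1 - 67) = 4/(-66) = 4*(-1/66) = -2/33)
(4947 - 1927)*(D(-34) - 302) = (4947 - 1927)*(-2/33 - 302) = 3020*(-9968/33) = -30103360/33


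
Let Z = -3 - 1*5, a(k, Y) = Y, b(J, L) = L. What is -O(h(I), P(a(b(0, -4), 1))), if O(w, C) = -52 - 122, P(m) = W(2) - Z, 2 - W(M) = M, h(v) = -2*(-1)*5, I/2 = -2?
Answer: 174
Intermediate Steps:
I = -4 (I = 2*(-2) = -4)
h(v) = 10 (h(v) = 2*5 = 10)
Z = -8 (Z = -3 - 5 = -8)
W(M) = 2 - M
P(m) = 8 (P(m) = (2 - 1*2) - 1*(-8) = (2 - 2) + 8 = 0 + 8 = 8)
O(w, C) = -174
-O(h(I), P(a(b(0, -4), 1))) = -1*(-174) = 174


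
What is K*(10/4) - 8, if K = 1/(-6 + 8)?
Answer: -27/4 ≈ -6.7500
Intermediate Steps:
K = ½ (K = 1/2 = ½ ≈ 0.50000)
K*(10/4) - 8 = (10/4)/2 - 8 = (10*(¼))/2 - 8 = (½)*(5/2) - 8 = 5/4 - 8 = -27/4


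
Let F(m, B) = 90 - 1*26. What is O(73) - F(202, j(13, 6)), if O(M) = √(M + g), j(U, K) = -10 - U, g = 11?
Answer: -64 + 2*√21 ≈ -54.835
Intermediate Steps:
F(m, B) = 64 (F(m, B) = 90 - 26 = 64)
O(M) = √(11 + M) (O(M) = √(M + 11) = √(11 + M))
O(73) - F(202, j(13, 6)) = √(11 + 73) - 1*64 = √84 - 64 = 2*√21 - 64 = -64 + 2*√21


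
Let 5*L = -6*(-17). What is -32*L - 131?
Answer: -3919/5 ≈ -783.80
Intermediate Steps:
L = 102/5 (L = (-6*(-17))/5 = (1/5)*102 = 102/5 ≈ 20.400)
-32*L - 131 = -32*102/5 - 131 = -3264/5 - 131 = -3919/5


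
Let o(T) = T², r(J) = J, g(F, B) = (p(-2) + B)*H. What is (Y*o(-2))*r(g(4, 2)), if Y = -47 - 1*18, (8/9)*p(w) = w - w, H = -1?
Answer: 520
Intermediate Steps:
p(w) = 0 (p(w) = 9*(w - w)/8 = (9/8)*0 = 0)
g(F, B) = -B (g(F, B) = (0 + B)*(-1) = B*(-1) = -B)
Y = -65 (Y = -47 - 18 = -65)
(Y*o(-2))*r(g(4, 2)) = (-65*(-2)²)*(-1*2) = -65*4*(-2) = -260*(-2) = 520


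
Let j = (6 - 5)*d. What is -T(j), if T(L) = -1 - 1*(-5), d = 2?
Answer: -4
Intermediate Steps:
j = 2 (j = (6 - 5)*2 = 1*2 = 2)
T(L) = 4 (T(L) = -1 + 5 = 4)
-T(j) = -1*4 = -4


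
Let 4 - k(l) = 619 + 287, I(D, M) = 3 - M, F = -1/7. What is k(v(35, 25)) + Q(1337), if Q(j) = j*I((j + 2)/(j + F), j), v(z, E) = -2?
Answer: -1784460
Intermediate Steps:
F = -⅐ (F = -1*⅐ = -⅐ ≈ -0.14286)
k(l) = -902 (k(l) = 4 - (619 + 287) = 4 - 1*906 = 4 - 906 = -902)
Q(j) = j*(3 - j)
k(v(35, 25)) + Q(1337) = -902 + 1337*(3 - 1*1337) = -902 + 1337*(3 - 1337) = -902 + 1337*(-1334) = -902 - 1783558 = -1784460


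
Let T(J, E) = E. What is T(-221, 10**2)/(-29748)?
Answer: -25/7437 ≈ -0.0033616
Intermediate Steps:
T(-221, 10**2)/(-29748) = 10**2/(-29748) = 100*(-1/29748) = -25/7437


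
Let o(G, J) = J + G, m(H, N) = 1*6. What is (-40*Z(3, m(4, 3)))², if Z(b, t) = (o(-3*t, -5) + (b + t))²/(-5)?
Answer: 2458624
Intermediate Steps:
m(H, N) = 6
o(G, J) = G + J
Z(b, t) = -(-5 + b - 2*t)²/5 (Z(b, t) = ((-3*t - 5) + (b + t))²/(-5) = ((-5 - 3*t) + (b + t))²*(-⅕) = (-5 + b - 2*t)²*(-⅕) = -(-5 + b - 2*t)²/5)
(-40*Z(3, m(4, 3)))² = (-(-8)*(5 - 1*3 + 2*6)²)² = (-(-8)*(5 - 3 + 12)²)² = (-(-8)*14²)² = (-(-8)*196)² = (-40*(-196/5))² = 1568² = 2458624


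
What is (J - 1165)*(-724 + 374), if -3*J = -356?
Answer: 1098650/3 ≈ 3.6622e+5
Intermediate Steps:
J = 356/3 (J = -⅓*(-356) = 356/3 ≈ 118.67)
(J - 1165)*(-724 + 374) = (356/3 - 1165)*(-724 + 374) = -3139/3*(-350) = 1098650/3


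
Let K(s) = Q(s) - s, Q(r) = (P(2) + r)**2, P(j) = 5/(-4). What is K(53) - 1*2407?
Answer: 3489/16 ≈ 218.06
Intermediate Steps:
P(j) = -5/4 (P(j) = 5*(-1/4) = -5/4)
Q(r) = (-5/4 + r)**2
K(s) = -s + (-5 + 4*s)**2/16 (K(s) = (-5 + 4*s)**2/16 - s = -s + (-5 + 4*s)**2/16)
K(53) - 1*2407 = (-1*53 + (-5 + 4*53)**2/16) - 1*2407 = (-53 + (-5 + 212)**2/16) - 2407 = (-53 + (1/16)*207**2) - 2407 = (-53 + (1/16)*42849) - 2407 = (-53 + 42849/16) - 2407 = 42001/16 - 2407 = 3489/16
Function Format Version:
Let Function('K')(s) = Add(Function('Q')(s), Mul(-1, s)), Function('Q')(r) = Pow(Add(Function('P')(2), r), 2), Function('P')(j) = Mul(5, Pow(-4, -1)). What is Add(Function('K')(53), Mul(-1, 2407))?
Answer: Rational(3489, 16) ≈ 218.06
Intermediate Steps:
Function('P')(j) = Rational(-5, 4) (Function('P')(j) = Mul(5, Rational(-1, 4)) = Rational(-5, 4))
Function('Q')(r) = Pow(Add(Rational(-5, 4), r), 2)
Function('K')(s) = Add(Mul(-1, s), Mul(Rational(1, 16), Pow(Add(-5, Mul(4, s)), 2))) (Function('K')(s) = Add(Mul(Rational(1, 16), Pow(Add(-5, Mul(4, s)), 2)), Mul(-1, s)) = Add(Mul(-1, s), Mul(Rational(1, 16), Pow(Add(-5, Mul(4, s)), 2))))
Add(Function('K')(53), Mul(-1, 2407)) = Add(Add(Mul(-1, 53), Mul(Rational(1, 16), Pow(Add(-5, Mul(4, 53)), 2))), Mul(-1, 2407)) = Add(Add(-53, Mul(Rational(1, 16), Pow(Add(-5, 212), 2))), -2407) = Add(Add(-53, Mul(Rational(1, 16), Pow(207, 2))), -2407) = Add(Add(-53, Mul(Rational(1, 16), 42849)), -2407) = Add(Add(-53, Rational(42849, 16)), -2407) = Add(Rational(42001, 16), -2407) = Rational(3489, 16)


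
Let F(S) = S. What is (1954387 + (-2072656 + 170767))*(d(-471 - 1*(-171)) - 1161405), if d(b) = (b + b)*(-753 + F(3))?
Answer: -37347339690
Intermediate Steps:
d(b) = -1500*b (d(b) = (b + b)*(-753 + 3) = (2*b)*(-750) = -1500*b)
(1954387 + (-2072656 + 170767))*(d(-471 - 1*(-171)) - 1161405) = (1954387 + (-2072656 + 170767))*(-1500*(-471 - 1*(-171)) - 1161405) = (1954387 - 1901889)*(-1500*(-471 + 171) - 1161405) = 52498*(-1500*(-300) - 1161405) = 52498*(450000 - 1161405) = 52498*(-711405) = -37347339690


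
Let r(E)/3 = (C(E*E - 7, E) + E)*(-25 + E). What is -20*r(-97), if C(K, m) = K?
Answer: 68112600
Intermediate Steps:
r(E) = 3*(-25 + E)*(-7 + E + E²) (r(E) = 3*(((E*E - 7) + E)*(-25 + E)) = 3*(((E² - 7) + E)*(-25 + E)) = 3*(((-7 + E²) + E)*(-25 + E)) = 3*((-7 + E + E²)*(-25 + E)) = 3*((-25 + E)*(-7 + E + E²)) = 3*(-25 + E)*(-7 + E + E²))
-20*r(-97) = -20*(525 - 96*(-97) - 72*(-97)² + 3*(-97)³) = -20*(525 + 9312 - 72*9409 + 3*(-912673)) = -20*(525 + 9312 - 677448 - 2738019) = -20*(-3405630) = 68112600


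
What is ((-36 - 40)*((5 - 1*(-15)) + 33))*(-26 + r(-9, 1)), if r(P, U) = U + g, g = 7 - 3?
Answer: 84588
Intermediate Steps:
g = 4
r(P, U) = 4 + U (r(P, U) = U + 4 = 4 + U)
((-36 - 40)*((5 - 1*(-15)) + 33))*(-26 + r(-9, 1)) = ((-36 - 40)*((5 - 1*(-15)) + 33))*(-26 + (4 + 1)) = (-76*((5 + 15) + 33))*(-26 + 5) = -76*(20 + 33)*(-21) = -76*53*(-21) = -4028*(-21) = 84588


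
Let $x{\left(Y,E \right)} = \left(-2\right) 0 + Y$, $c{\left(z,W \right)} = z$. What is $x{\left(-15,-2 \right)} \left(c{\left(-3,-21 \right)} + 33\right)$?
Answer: $-450$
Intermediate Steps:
$x{\left(Y,E \right)} = Y$ ($x{\left(Y,E \right)} = 0 + Y = Y$)
$x{\left(-15,-2 \right)} \left(c{\left(-3,-21 \right)} + 33\right) = - 15 \left(-3 + 33\right) = \left(-15\right) 30 = -450$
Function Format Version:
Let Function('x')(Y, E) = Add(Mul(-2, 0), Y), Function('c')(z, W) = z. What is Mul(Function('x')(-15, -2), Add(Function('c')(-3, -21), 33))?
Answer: -450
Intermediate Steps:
Function('x')(Y, E) = Y (Function('x')(Y, E) = Add(0, Y) = Y)
Mul(Function('x')(-15, -2), Add(Function('c')(-3, -21), 33)) = Mul(-15, Add(-3, 33)) = Mul(-15, 30) = -450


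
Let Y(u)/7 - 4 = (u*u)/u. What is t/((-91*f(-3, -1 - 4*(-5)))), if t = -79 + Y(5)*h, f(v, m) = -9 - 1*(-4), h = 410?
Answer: 25751/455 ≈ 56.596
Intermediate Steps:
f(v, m) = -5 (f(v, m) = -9 + 4 = -5)
Y(u) = 28 + 7*u (Y(u) = 28 + 7*((u*u)/u) = 28 + 7*(u²/u) = 28 + 7*u)
t = 25751 (t = -79 + (28 + 7*5)*410 = -79 + (28 + 35)*410 = -79 + 63*410 = -79 + 25830 = 25751)
t/((-91*f(-3, -1 - 4*(-5)))) = 25751/((-91*(-5))) = 25751/455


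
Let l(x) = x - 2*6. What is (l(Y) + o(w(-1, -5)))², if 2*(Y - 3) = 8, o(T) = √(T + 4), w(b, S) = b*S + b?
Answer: 33 - 20*√2 ≈ 4.7157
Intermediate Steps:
w(b, S) = b + S*b (w(b, S) = S*b + b = b + S*b)
o(T) = √(4 + T)
Y = 7 (Y = 3 + (½)*8 = 3 + 4 = 7)
l(x) = -12 + x (l(x) = x - 12 = -12 + x)
(l(Y) + o(w(-1, -5)))² = ((-12 + 7) + √(4 - (1 - 5)))² = (-5 + √(4 - 1*(-4)))² = (-5 + √(4 + 4))² = (-5 + √8)² = (-5 + 2*√2)²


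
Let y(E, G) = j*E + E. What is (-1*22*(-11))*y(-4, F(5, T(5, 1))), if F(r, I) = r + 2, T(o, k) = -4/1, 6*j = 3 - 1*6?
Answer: -484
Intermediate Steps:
j = -1/2 (j = (3 - 1*6)/6 = (3 - 6)/6 = (1/6)*(-3) = -1/2 ≈ -0.50000)
T(o, k) = -4 (T(o, k) = -4*1 = -4)
F(r, I) = 2 + r
y(E, G) = E/2 (y(E, G) = -E/2 + E = E/2)
(-1*22*(-11))*y(-4, F(5, T(5, 1))) = (-1*22*(-11))*((1/2)*(-4)) = -22*(-11)*(-2) = 242*(-2) = -484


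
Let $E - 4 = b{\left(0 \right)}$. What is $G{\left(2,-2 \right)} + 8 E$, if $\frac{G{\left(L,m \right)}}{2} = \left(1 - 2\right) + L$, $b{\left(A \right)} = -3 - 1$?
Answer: $2$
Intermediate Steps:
$b{\left(A \right)} = -4$ ($b{\left(A \right)} = -3 - 1 = -4$)
$G{\left(L,m \right)} = -2 + 2 L$ ($G{\left(L,m \right)} = 2 \left(\left(1 - 2\right) + L\right) = 2 \left(-1 + L\right) = -2 + 2 L$)
$E = 0$ ($E = 4 - 4 = 0$)
$G{\left(2,-2 \right)} + 8 E = \left(-2 + 2 \cdot 2\right) + 8 \cdot 0 = \left(-2 + 4\right) + 0 = 2 + 0 = 2$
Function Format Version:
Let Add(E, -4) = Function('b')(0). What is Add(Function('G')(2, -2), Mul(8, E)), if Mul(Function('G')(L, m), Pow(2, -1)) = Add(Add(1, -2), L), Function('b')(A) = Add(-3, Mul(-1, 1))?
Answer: 2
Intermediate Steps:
Function('b')(A) = -4 (Function('b')(A) = Add(-3, -1) = -4)
Function('G')(L, m) = Add(-2, Mul(2, L)) (Function('G')(L, m) = Mul(2, Add(Add(1, -2), L)) = Mul(2, Add(-1, L)) = Add(-2, Mul(2, L)))
E = 0 (E = Add(4, -4) = 0)
Add(Function('G')(2, -2), Mul(8, E)) = Add(Add(-2, Mul(2, 2)), Mul(8, 0)) = Add(Add(-2, 4), 0) = Add(2, 0) = 2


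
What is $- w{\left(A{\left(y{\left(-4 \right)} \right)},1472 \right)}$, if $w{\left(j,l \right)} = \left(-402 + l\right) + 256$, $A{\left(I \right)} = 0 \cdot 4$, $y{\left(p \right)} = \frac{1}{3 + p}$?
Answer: $-1326$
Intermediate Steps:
$A{\left(I \right)} = 0$
$w{\left(j,l \right)} = -146 + l$
$- w{\left(A{\left(y{\left(-4 \right)} \right)},1472 \right)} = - (-146 + 1472) = \left(-1\right) 1326 = -1326$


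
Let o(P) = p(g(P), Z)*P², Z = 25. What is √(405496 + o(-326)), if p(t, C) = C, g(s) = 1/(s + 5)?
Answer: 2*√765599 ≈ 1750.0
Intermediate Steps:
g(s) = 1/(5 + s)
o(P) = 25*P²
√(405496 + o(-326)) = √(405496 + 25*(-326)²) = √(405496 + 25*106276) = √(405496 + 2656900) = √3062396 = 2*√765599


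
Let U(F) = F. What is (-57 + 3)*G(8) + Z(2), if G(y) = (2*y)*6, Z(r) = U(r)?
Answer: -5182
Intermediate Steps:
Z(r) = r
G(y) = 12*y
(-57 + 3)*G(8) + Z(2) = (-57 + 3)*(12*8) + 2 = -54*96 + 2 = -5184 + 2 = -5182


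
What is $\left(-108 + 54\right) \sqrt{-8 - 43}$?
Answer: $- 54 i \sqrt{51} \approx - 385.64 i$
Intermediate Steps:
$\left(-108 + 54\right) \sqrt{-8 - 43} = - 54 \sqrt{-51} = - 54 i \sqrt{51}$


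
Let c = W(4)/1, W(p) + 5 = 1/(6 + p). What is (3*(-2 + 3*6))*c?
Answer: -1176/5 ≈ -235.20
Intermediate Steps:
W(p) = -5 + 1/(6 + p)
c = -49/10 (c = ((-29 - 5*4)/(6 + 4))/1 = ((-29 - 20)/10)*1 = ((⅒)*(-49))*1 = -49/10*1 = -49/10 ≈ -4.9000)
(3*(-2 + 3*6))*c = (3*(-2 + 3*6))*(-49/10) = (3*(-2 + 18))*(-49/10) = (3*16)*(-49/10) = 48*(-49/10) = -1176/5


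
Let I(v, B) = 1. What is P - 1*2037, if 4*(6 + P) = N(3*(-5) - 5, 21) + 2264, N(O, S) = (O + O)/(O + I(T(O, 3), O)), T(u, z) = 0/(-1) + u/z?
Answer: -28053/19 ≈ -1476.5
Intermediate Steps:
T(u, z) = u/z (T(u, z) = 0*(-1) + u/z = 0 + u/z = u/z)
N(O, S) = 2*O/(1 + O) (N(O, S) = (O + O)/(O + 1) = (2*O)/(1 + O) = 2*O/(1 + O))
P = 10650/19 (P = -6 + (2*(3*(-5) - 5)/(1 + (3*(-5) - 5)) + 2264)/4 = -6 + (2*(-15 - 5)/(1 + (-15 - 5)) + 2264)/4 = -6 + (2*(-20)/(1 - 20) + 2264)/4 = -6 + (2*(-20)/(-19) + 2264)/4 = -6 + (2*(-20)*(-1/19) + 2264)/4 = -6 + (40/19 + 2264)/4 = -6 + (¼)*(43056/19) = -6 + 10764/19 = 10650/19 ≈ 560.53)
P - 1*2037 = 10650/19 - 1*2037 = 10650/19 - 2037 = -28053/19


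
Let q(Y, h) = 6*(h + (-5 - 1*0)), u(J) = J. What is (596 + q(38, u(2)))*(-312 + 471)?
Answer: 91902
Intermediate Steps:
q(Y, h) = -30 + 6*h (q(Y, h) = 6*(h + (-5 + 0)) = 6*(h - 5) = 6*(-5 + h) = -30 + 6*h)
(596 + q(38, u(2)))*(-312 + 471) = (596 + (-30 + 6*2))*(-312 + 471) = (596 + (-30 + 12))*159 = (596 - 18)*159 = 578*159 = 91902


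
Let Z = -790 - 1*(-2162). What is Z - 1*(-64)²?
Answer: -2724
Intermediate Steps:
Z = 1372 (Z = -790 + 2162 = 1372)
Z - 1*(-64)² = 1372 - 1*(-64)² = 1372 - 1*4096 = 1372 - 4096 = -2724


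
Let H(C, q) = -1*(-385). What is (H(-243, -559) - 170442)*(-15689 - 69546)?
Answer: 14494808395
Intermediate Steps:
H(C, q) = 385
(H(-243, -559) - 170442)*(-15689 - 69546) = (385 - 170442)*(-15689 - 69546) = -170057*(-85235) = 14494808395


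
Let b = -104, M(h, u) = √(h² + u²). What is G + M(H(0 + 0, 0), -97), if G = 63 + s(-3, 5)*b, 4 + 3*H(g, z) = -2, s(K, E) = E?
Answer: -457 + √9413 ≈ -359.98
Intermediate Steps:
H(g, z) = -2 (H(g, z) = -4/3 + (⅓)*(-2) = -4/3 - ⅔ = -2)
G = -457 (G = 63 + 5*(-104) = 63 - 520 = -457)
G + M(H(0 + 0, 0), -97) = -457 + √((-2)² + (-97)²) = -457 + √(4 + 9409) = -457 + √9413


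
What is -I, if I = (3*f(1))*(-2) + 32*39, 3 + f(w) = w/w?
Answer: -1260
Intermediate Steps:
f(w) = -2 (f(w) = -3 + w/w = -3 + 1 = -2)
I = 1260 (I = (3*(-2))*(-2) + 32*39 = -6*(-2) + 1248 = 12 + 1248 = 1260)
-I = -1*1260 = -1260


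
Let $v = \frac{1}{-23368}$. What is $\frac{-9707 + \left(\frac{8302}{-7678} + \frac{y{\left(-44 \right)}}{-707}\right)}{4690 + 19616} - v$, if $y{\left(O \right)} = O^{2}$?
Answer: $- \frac{307920384297979}{770801529551592} \approx -0.39948$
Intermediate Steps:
$v = - \frac{1}{23368} \approx -4.2794 \cdot 10^{-5}$
$\frac{-9707 + \left(\frac{8302}{-7678} + \frac{y{\left(-44 \right)}}{-707}\right)}{4690 + 19616} - v = \frac{-9707 + \left(\frac{8302}{-7678} + \frac{\left(-44\right)^{2}}{-707}\right)}{4690 + 19616} - - \frac{1}{23368} = \frac{-9707 + \left(8302 \left(- \frac{1}{7678}\right) + 1936 \left(- \frac{1}{707}\right)\right)}{24306} + \frac{1}{23368} = \left(-9707 - \frac{10367061}{2714173}\right) \frac{1}{24306} + \frac{1}{23368} = \left(- \frac{26356844372}{2714173}\right) \frac{1}{24306} + \frac{1}{23368} = - \frac{13178422186}{32985344469} + \frac{1}{23368} = - \frac{307920384297979}{770801529551592}$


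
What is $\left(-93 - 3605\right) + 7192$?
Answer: $3494$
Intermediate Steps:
$\left(-93 - 3605\right) + 7192 = -3698 + 7192 = 3494$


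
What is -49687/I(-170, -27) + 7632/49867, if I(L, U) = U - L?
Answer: -225150023/648271 ≈ -347.31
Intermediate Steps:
-49687/I(-170, -27) + 7632/49867 = -49687/(-27 - 1*(-170)) + 7632/49867 = -49687/(-27 + 170) + 7632*(1/49867) = -49687/143 + 7632/49867 = -49687*1/143 + 7632/49867 = -4517/13 + 7632/49867 = -225150023/648271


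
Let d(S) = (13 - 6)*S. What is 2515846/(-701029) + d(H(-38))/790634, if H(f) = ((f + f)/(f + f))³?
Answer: -1989108479161/554257362386 ≈ -3.5888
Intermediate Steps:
H(f) = 1 (H(f) = ((2*f)/((2*f)))³ = ((2*f)*(1/(2*f)))³ = 1³ = 1)
d(S) = 7*S
2515846/(-701029) + d(H(-38))/790634 = 2515846/(-701029) + (7*1)/790634 = 2515846*(-1/701029) + 7*(1/790634) = -2515846/701029 + 7/790634 = -1989108479161/554257362386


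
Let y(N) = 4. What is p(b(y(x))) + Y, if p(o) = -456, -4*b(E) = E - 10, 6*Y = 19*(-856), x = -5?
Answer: -9500/3 ≈ -3166.7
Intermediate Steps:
Y = -8132/3 (Y = (19*(-856))/6 = (1/6)*(-16264) = -8132/3 ≈ -2710.7)
b(E) = 5/2 - E/4 (b(E) = -(E - 10)/4 = -(-10 + E)/4 = 5/2 - E/4)
p(b(y(x))) + Y = -456 - 8132/3 = -9500/3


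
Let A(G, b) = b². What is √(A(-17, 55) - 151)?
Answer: √2874 ≈ 53.610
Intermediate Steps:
√(A(-17, 55) - 151) = √(55² - 151) = √(3025 - 151) = √2874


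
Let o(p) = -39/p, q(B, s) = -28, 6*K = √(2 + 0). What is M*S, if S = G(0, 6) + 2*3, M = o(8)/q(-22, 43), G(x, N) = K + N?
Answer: 117/56 + 13*√2/448 ≈ 2.1303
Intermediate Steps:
K = √2/6 (K = √(2 + 0)/6 = √2/6 ≈ 0.23570)
G(x, N) = N + √2/6 (G(x, N) = √2/6 + N = N + √2/6)
M = 39/224 (M = -39/8/(-28) = -39*⅛*(-1/28) = -39/8*(-1/28) = 39/224 ≈ 0.17411)
S = 12 + √2/6 (S = (6 + √2/6) + 2*3 = (6 + √2/6) + 6 = 12 + √2/6 ≈ 12.236)
M*S = 39*(12 + √2/6)/224 = 117/56 + 13*√2/448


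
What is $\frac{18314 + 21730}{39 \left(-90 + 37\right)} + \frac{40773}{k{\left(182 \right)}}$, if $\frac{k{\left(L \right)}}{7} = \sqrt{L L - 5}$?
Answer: $- \frac{13348}{689} + \frac{40773 \sqrt{33119}}{231833} \approx 12.633$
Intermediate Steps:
$k{\left(L \right)} = 7 \sqrt{-5 + L^{2}}$ ($k{\left(L \right)} = 7 \sqrt{L L - 5} = 7 \sqrt{L^{2} - 5} = 7 \sqrt{-5 + L^{2}}$)
$\frac{18314 + 21730}{39 \left(-90 + 37\right)} + \frac{40773}{k{\left(182 \right)}} = \frac{18314 + 21730}{39 \left(-90 + 37\right)} + \frac{40773}{7 \sqrt{-5 + 182^{2}}} = \frac{40044}{39 \left(-53\right)} + \frac{40773}{7 \sqrt{-5 + 33124}} = \frac{40044}{-2067} + \frac{40773}{7 \sqrt{33119}} = 40044 \left(- \frac{1}{2067}\right) + 40773 \frac{\sqrt{33119}}{231833} = - \frac{13348}{689} + \frac{40773 \sqrt{33119}}{231833}$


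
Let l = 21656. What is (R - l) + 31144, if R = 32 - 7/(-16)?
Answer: 152327/16 ≈ 9520.4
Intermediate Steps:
R = 519/16 (R = 32 - 1/16*(-7) = 32 + 7/16 = 519/16 ≈ 32.438)
(R - l) + 31144 = (519/16 - 1*21656) + 31144 = (519/16 - 21656) + 31144 = -345977/16 + 31144 = 152327/16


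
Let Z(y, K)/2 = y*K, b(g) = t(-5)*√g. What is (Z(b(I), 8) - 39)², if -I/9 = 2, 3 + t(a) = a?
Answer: -293391 + 29952*I*√2 ≈ -2.9339e+5 + 42359.0*I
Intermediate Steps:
t(a) = -3 + a
I = -18 (I = -9*2 = -18)
b(g) = -8*√g (b(g) = (-3 - 5)*√g = -8*√g)
Z(y, K) = 2*K*y (Z(y, K) = 2*(y*K) = 2*(K*y) = 2*K*y)
(Z(b(I), 8) - 39)² = (2*8*(-24*I*√2) - 39)² = (-384*I*√2 - 39)² = (-39 - 384*I*√2)²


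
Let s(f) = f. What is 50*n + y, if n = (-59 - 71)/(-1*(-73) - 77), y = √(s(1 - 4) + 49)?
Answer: 1625 + √46 ≈ 1631.8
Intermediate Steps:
y = √46 (y = √((1 - 4) + 49) = √(-3 + 49) = √46 ≈ 6.7823)
n = 65/2 (n = -130/(73 - 77) = -130/(-4) = -130*(-¼) = 65/2 ≈ 32.500)
50*n + y = 50*(65/2) + √46 = 1625 + √46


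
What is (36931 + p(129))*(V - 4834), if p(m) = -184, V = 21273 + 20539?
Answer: 1358830566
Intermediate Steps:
V = 41812
(36931 + p(129))*(V - 4834) = (36931 - 184)*(41812 - 4834) = 36747*36978 = 1358830566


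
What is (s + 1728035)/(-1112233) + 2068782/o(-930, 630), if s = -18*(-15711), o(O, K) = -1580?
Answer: -1152072363173/878664070 ≈ -1311.2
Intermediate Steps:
s = 282798
(s + 1728035)/(-1112233) + 2068782/o(-930, 630) = (282798 + 1728035)/(-1112233) + 2068782/(-1580) = 2010833*(-1/1112233) + 2068782*(-1/1580) = -2010833/1112233 - 1034391/790 = -1152072363173/878664070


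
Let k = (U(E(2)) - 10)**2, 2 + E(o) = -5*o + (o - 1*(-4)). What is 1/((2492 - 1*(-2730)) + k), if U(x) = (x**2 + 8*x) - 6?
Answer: 1/6006 ≈ 0.00016650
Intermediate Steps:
E(o) = 2 - 4*o (E(o) = -2 + (-5*o + (o - 1*(-4))) = -2 + (-5*o + (o + 4)) = -2 + (-5*o + (4 + o)) = -2 + (4 - 4*o) = 2 - 4*o)
U(x) = -6 + x**2 + 8*x
k = 784 (k = ((-6 + (2 - 4*2)**2 + 8*(2 - 4*2)) - 10)**2 = ((-6 + (2 - 8)**2 + 8*(2 - 8)) - 10)**2 = ((-6 + (-6)**2 + 8*(-6)) - 10)**2 = ((-6 + 36 - 48) - 10)**2 = (-18 - 10)**2 = (-28)**2 = 784)
1/((2492 - 1*(-2730)) + k) = 1/((2492 - 1*(-2730)) + 784) = 1/((2492 + 2730) + 784) = 1/(5222 + 784) = 1/6006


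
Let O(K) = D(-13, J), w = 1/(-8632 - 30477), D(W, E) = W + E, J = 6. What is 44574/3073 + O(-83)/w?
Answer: 841318273/3073 ≈ 2.7378e+5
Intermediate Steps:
D(W, E) = E + W
w = -1/39109 (w = 1/(-39109) = -1/39109 ≈ -2.5570e-5)
O(K) = -7 (O(K) = 6 - 13 = -7)
44574/3073 + O(-83)/w = 44574/3073 - 7/(-1/39109) = 44574*(1/3073) - 7*(-39109) = 44574/3073 + 273763 = 841318273/3073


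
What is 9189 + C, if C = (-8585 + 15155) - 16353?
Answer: -594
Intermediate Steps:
C = -9783 (C = 6570 - 16353 = -9783)
9189 + C = 9189 - 9783 = -594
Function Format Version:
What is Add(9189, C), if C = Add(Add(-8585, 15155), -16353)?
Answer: -594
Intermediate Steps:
C = -9783 (C = Add(6570, -16353) = -9783)
Add(9189, C) = Add(9189, -9783) = -594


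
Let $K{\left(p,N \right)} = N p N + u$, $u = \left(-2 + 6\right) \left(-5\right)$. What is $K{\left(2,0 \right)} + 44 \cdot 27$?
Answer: $1168$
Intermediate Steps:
$u = -20$ ($u = 4 \left(-5\right) = -20$)
$K{\left(p,N \right)} = -20 + p N^{2}$ ($K{\left(p,N \right)} = N p N - 20 = p N^{2} - 20 = -20 + p N^{2}$)
$K{\left(2,0 \right)} + 44 \cdot 27 = \left(-20 + 2 \cdot 0^{2}\right) + 44 \cdot 27 = \left(-20 + 2 \cdot 0\right) + 1188 = \left(-20 + 0\right) + 1188 = -20 + 1188 = 1168$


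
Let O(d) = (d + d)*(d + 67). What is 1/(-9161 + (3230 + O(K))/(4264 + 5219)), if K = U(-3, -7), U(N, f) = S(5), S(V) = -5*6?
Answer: -9483/86872753 ≈ -0.00010916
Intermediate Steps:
S(V) = -30
U(N, f) = -30
K = -30
O(d) = 2*d*(67 + d) (O(d) = (2*d)*(67 + d) = 2*d*(67 + d))
1/(-9161 + (3230 + O(K))/(4264 + 5219)) = 1/(-9161 + (3230 + 2*(-30)*(67 - 30))/(4264 + 5219)) = 1/(-9161 + (3230 + 2*(-30)*37)/9483) = 1/(-9161 + (3230 - 2220)*(1/9483)) = 1/(-9161 + 1010*(1/9483)) = 1/(-9161 + 1010/9483) = 1/(-86872753/9483) = -9483/86872753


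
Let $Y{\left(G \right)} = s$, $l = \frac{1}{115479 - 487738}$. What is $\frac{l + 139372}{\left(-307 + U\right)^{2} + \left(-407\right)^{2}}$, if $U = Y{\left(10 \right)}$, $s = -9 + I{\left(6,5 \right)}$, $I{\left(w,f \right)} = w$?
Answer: $\frac{51882481347}{97438420991} \approx 0.53246$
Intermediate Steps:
$l = - \frac{1}{372259}$ ($l = \frac{1}{-372259} = - \frac{1}{372259} \approx -2.6863 \cdot 10^{-6}$)
$s = -3$ ($s = -9 + 6 = -3$)
$Y{\left(G \right)} = -3$
$U = -3$
$\frac{l + 139372}{\left(-307 + U\right)^{2} + \left(-407\right)^{2}} = \frac{- \frac{1}{372259} + 139372}{\left(-307 - 3\right)^{2} + \left(-407\right)^{2}} = \frac{51882481347}{372259 \left(\left(-310\right)^{2} + 165649\right)} = \frac{51882481347}{372259 \left(96100 + 165649\right)} = \frac{51882481347}{372259 \cdot 261749} = \frac{51882481347}{372259} \cdot \frac{1}{261749} = \frac{51882481347}{97438420991}$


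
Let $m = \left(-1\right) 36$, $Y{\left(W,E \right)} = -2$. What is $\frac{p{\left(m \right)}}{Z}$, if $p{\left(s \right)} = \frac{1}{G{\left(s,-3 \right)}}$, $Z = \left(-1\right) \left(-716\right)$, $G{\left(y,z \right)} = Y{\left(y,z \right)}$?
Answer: $- \frac{1}{1432} \approx -0.00069832$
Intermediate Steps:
$G{\left(y,z \right)} = -2$
$m = -36$
$Z = 716$
$p{\left(s \right)} = - \frac{1}{2}$ ($p{\left(s \right)} = \frac{1}{-2} = - \frac{1}{2}$)
$\frac{p{\left(m \right)}}{Z} = - \frac{1}{2 \cdot 716} = \left(- \frac{1}{2}\right) \frac{1}{716} = - \frac{1}{1432}$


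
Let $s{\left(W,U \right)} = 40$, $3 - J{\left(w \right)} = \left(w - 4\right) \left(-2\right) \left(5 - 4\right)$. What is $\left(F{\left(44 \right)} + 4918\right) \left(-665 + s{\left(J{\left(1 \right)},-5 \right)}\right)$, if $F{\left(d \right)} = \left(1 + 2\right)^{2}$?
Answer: $-3079375$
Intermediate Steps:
$J{\left(w \right)} = -5 + 2 w$ ($J{\left(w \right)} = 3 - \left(w - 4\right) \left(-2\right) \left(5 - 4\right) = 3 - \left(-4 + w\right) \left(-2\right) 1 = 3 - \left(8 - 2 w\right) 1 = 3 - \left(8 - 2 w\right) = 3 + \left(-8 + 2 w\right) = -5 + 2 w$)
$F{\left(d \right)} = 9$ ($F{\left(d \right)} = 3^{2} = 9$)
$\left(F{\left(44 \right)} + 4918\right) \left(-665 + s{\left(J{\left(1 \right)},-5 \right)}\right) = \left(9 + 4918\right) \left(-665 + 40\right) = 4927 \left(-625\right) = -3079375$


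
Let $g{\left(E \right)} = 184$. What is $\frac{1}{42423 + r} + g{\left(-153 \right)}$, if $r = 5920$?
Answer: $\frac{8895113}{48343} \approx 184.0$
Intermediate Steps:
$\frac{1}{42423 + r} + g{\left(-153 \right)} = \frac{1}{42423 + 5920} + 184 = \frac{1}{48343} + 184 = \frac{8895113}{48343}$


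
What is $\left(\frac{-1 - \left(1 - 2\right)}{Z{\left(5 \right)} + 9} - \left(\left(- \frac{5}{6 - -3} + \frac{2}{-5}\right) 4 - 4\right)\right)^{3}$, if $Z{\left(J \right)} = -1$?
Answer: $\frac{43614208}{91125} \approx 478.62$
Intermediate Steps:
$\left(\frac{-1 - \left(1 - 2\right)}{Z{\left(5 \right)} + 9} - \left(\left(- \frac{5}{6 - -3} + \frac{2}{-5}\right) 4 - 4\right)\right)^{3} = \left(\frac{-1 - \left(1 - 2\right)}{-1 + 9} - \left(\left(- \frac{5}{6 - -3} + \frac{2}{-5}\right) 4 - 4\right)\right)^{3} = \left(\frac{-1 - -1}{8} - \left(\left(- \frac{5}{6 + 3} + 2 \left(- \frac{1}{5}\right)\right) 4 - 4\right)\right)^{3} = \left(\left(-1 + 1\right) \frac{1}{8} - \left(\left(- \frac{5}{9} - \frac{2}{5}\right) 4 - 4\right)\right)^{3} = \left(0 \cdot \frac{1}{8} - \left(\left(\left(-5\right) \frac{1}{9} - \frac{2}{5}\right) 4 - 4\right)\right)^{3} = \left(0 - \left(\left(- \frac{5}{9} - \frac{2}{5}\right) 4 - 4\right)\right)^{3} = \left(0 - \left(\left(- \frac{43}{45}\right) 4 - 4\right)\right)^{3} = \left(0 - \left(- \frac{172}{45} - 4\right)\right)^{3} = \left(0 - - \frac{352}{45}\right)^{3} = \left(0 + \frac{352}{45}\right)^{3} = \left(\frac{352}{45}\right)^{3} = \frac{43614208}{91125}$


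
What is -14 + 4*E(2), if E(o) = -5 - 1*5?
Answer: -54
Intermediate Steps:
E(o) = -10 (E(o) = -5 - 5 = -10)
-14 + 4*E(2) = -14 + 4*(-10) = -14 - 40 = -54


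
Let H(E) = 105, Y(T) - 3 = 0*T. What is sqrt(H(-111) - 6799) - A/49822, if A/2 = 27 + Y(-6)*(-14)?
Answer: 15/24911 + I*sqrt(6694) ≈ 0.00060214 + 81.817*I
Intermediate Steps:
Y(T) = 3 (Y(T) = 3 + 0*T = 3 + 0 = 3)
A = -30 (A = 2*(27 + 3*(-14)) = 2*(27 - 42) = 2*(-15) = -30)
sqrt(H(-111) - 6799) - A/49822 = sqrt(105 - 6799) - (-30)/49822 = sqrt(-6694) - (-30)/49822 = I*sqrt(6694) - 1*(-15/24911) = I*sqrt(6694) + 15/24911 = 15/24911 + I*sqrt(6694)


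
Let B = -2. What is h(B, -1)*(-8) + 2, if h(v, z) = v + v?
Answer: 34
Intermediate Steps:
h(v, z) = 2*v
h(B, -1)*(-8) + 2 = (2*(-2))*(-8) + 2 = -4*(-8) + 2 = 32 + 2 = 34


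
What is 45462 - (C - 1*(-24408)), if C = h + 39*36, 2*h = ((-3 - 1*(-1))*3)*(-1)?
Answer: 19647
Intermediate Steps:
h = 3 (h = (((-3 - 1*(-1))*3)*(-1))/2 = (((-3 + 1)*3)*(-1))/2 = (-2*3*(-1))/2 = (-6*(-1))/2 = (½)*6 = 3)
C = 1407 (C = 3 + 39*36 = 3 + 1404 = 1407)
45462 - (C - 1*(-24408)) = 45462 - (1407 - 1*(-24408)) = 45462 - (1407 + 24408) = 45462 - 1*25815 = 45462 - 25815 = 19647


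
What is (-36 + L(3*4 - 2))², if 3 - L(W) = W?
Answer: 1849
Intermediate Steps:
L(W) = 3 - W
(-36 + L(3*4 - 2))² = (-36 + (3 - (3*4 - 2)))² = (-36 + (3 - (12 - 2)))² = (-36 + (3 - 1*10))² = (-36 + (3 - 10))² = (-36 - 7)² = (-43)² = 1849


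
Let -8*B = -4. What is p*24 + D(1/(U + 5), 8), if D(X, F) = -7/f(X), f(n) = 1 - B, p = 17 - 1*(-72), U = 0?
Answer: 2122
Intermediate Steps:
B = ½ (B = -⅛*(-4) = ½ ≈ 0.50000)
p = 89 (p = 17 + 72 = 89)
f(n) = ½ (f(n) = 1 - 1*½ = 1 - ½ = ½)
D(X, F) = -14 (D(X, F) = -7/½ = -7*2 = -14)
p*24 + D(1/(U + 5), 8) = 89*24 - 14 = 2136 - 14 = 2122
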